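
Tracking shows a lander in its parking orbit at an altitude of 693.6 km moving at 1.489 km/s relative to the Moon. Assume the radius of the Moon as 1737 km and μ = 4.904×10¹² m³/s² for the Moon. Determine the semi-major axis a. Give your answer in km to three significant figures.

a ≈ 2700 km

r = 1737 + 693.6 = 2430.6 km = 2.431×10⁶ m.
Vis-viva rearranged: 1/a = 2/r − v²/μ = 8.228×10⁻⁷ − 4.521×10⁻⁷ = 3.707×10⁻⁷ m⁻¹.
a = 2.697×10⁶ m = 2697.3 km.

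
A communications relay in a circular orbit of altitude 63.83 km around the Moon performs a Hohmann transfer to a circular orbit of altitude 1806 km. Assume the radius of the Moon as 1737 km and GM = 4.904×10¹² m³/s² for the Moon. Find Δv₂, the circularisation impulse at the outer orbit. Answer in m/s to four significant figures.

r₁ = 1737 + 63.83 = 1800.8 km = 1.8008×10⁶ m.
r₂ = 1737 + 1806 = 3543.0 km = 3.5430×10⁶ m.
Transfer ellipse a_t = (r₁ + r₂)/2 = 2.672×10⁶ m.
At r₁: circular v_c1 = √(μ/r₁) = 1650 m/s; transfer-perilune v_p = √[μ(2/r₁ − 1/a_t)] = 1900 m/s.
At r₂: circular v_c2 = √(μ/r₂) = 1176 m/s; transfer-apolune v_a = √[μ(2/r₂ − 1/a_t)] = 965.9 m/s.
Δv₂ = v_c2 − v_a = 210.6 m/s.

Δv ≈ 210.6 m/s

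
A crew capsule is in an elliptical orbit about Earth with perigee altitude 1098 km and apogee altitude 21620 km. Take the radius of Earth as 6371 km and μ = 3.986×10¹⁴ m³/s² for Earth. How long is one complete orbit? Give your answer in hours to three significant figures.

T ≈ 6.53 hours

r_p = 6371 + 1098 = 7469.0 km = 7.4690×10⁶ m.
r_a = 6371 + 21620 = 27991 km = 2.7991×10⁷ m.
Semi-major axis a = (r_p + r_a)/2 = (7469.0 + 27991)/2 = 17730 km = 1.773×10⁷ m.
By Kepler's third law T = 2π√(a³/μ) = 2π × 3.739×10³ = 2.349×10⁴ s.
= 6.526 hours.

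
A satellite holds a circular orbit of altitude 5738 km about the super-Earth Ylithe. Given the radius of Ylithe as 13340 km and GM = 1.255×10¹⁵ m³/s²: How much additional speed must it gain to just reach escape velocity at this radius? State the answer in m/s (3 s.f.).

r = 13340 + 5738 = 19078 km = 1.9078×10⁷ m.
Circular speed v_c = √(μ/r) = 8111 m/s.
Escape speed v_esc = √(2μ/r) = √2 × v_c = 11470 m/s.
Δv = v_esc − v_c = 3360 m/s.

Δv ≈ 3360 m/s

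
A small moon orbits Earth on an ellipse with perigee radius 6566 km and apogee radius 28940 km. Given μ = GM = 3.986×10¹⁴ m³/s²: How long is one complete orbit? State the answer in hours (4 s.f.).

Semi-major axis a = (r_p + r_a)/2 = (6566.0 + 28940)/2 = 17753 km = 1.775×10⁷ m.
By Kepler's third law T = 2π√(a³/μ) = 2π × 3.747×10³ = 2.354×10⁴ s.
= 6.539 hours.

T ≈ 6.539 hours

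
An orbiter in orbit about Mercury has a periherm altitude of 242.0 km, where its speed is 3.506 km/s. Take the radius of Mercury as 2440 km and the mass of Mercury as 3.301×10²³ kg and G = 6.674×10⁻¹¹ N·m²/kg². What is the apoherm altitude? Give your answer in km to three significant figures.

apoherm altitude ≈ 5530 km

μ = GM = 6.674×10⁻¹¹ × 3.301×10²³ = 2.203×10¹³ m³/s².
r_p = 2440 + 242.0 = 2682.0 km = 2.682×10⁶ m.
Specific energy ε = v²/2 − μ/r = -2.068×10⁶ J/kg, so a = −μ/(2ε) = 5.326×10⁶ m.
The apsides satisfy r_p + r_a = 2a, so the apoherm radius is 2a − r_p = 7.970×10⁶ m = 7969.5 km.
Apoherm altitude = 7969.5 − 2440 = 5529.5 km.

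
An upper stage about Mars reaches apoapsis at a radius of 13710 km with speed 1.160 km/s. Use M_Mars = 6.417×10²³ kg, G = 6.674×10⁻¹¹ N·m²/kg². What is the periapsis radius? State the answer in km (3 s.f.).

μ = GM = 6.674×10⁻¹¹ × 6.417×10²³ = 4.283×10¹³ m³/s².
r_a = 1.371×10⁷ m.
Specific energy ε = v²/2 − μ/r = -2.451×10⁶ J/kg, so a = −μ/(2ε) = 8.737×10⁶ m.
The apsides satisfy r_p + r_a = 2a, so the periapsis radius is 2a − r_a = 3.763×10⁶ m = 3763.4 km.

periapsis radius ≈ 3760 km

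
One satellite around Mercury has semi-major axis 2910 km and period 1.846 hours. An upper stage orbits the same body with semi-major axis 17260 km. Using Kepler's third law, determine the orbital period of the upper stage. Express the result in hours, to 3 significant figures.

T₂ ≈ 26.7 hours

Kepler's third law: T² ∝ a³, so T₂ = T₁ (a₂/a₁)^(3/2).
a₂/a₁ = 5.931, (a₂/a₁)^(3/2) = 14.45.
T₂ = 1.846 × 14.45 = 26.67 hours.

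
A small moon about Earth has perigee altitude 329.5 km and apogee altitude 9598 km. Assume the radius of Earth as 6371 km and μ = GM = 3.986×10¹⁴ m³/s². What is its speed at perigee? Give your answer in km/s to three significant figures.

v ≈ 9.15 km/s

r_p = 6371 + 329.5 = 6700.5 km = 6.7005×10⁶ m.
r_a = 6371 + 9598 = 15969 km = 1.5969×10⁷ m.
Semi-major axis a = (r_p + r_a)/2 = 11335 km = 1.133×10⁷ m.
Vis-viva: v² = μ(2/r − 1/a) = 3.986×10¹⁴ × (2.985×10⁻⁷ − 8.822×10⁻⁸) = 8.381×10⁷ m²/s².
v = 9155 m/s = 9.155 km/s.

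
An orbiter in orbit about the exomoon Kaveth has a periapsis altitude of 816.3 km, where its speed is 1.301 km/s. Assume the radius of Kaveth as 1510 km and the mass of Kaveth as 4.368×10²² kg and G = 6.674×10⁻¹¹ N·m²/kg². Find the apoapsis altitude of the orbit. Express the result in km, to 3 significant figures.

apoapsis altitude ≈ 3330 km

μ = GM = 6.674×10⁻¹¹ × 4.368×10²² = 2.915×10¹² m³/s².
r_p = 1510 + 816.3 = 2326.3 km = 2.326×10⁶ m.
Specific energy ε = v²/2 − μ/r = -4.068×10⁵ J/kg, so a = −μ/(2ε) = 3.583×10⁶ m.
The apsides satisfy r_p + r_a = 2a, so the apoapsis radius is 2a − r_p = 4.839×10⁶ m = 4839.0 km.
Apoapsis altitude = 4839.0 − 1510 = 3329.0 km.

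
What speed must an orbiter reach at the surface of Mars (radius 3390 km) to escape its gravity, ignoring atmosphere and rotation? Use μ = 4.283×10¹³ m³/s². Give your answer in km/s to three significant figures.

r = R = 3.390×10⁶ m.
Escape speed v_esc = √(2μ/r) = √(2 × 4.283×10¹³ / 3.390×10⁶) = √(2.527×10⁷) = 5027 m/s.
= 5.027 km/s.

v_esc ≈ 5.03 km/s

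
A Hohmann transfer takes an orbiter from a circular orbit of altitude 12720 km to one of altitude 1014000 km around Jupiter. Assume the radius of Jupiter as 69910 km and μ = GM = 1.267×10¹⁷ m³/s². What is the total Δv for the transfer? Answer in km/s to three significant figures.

r₁ = 69910 + 12720 = 82630 km = 8.2630×10⁷ m.
r₂ = 69910 + 1014000 = 1083900 km = 1.0839×10⁹ m.
Transfer ellipse a_t = (r₁ + r₂)/2 = 5.833×10⁸ m.
At r₁: circular v_c1 = √(μ/r₁) = 39160 m/s; transfer-perijove v_p = √[μ(2/r₁ − 1/a_t)] = 53380 m/s.
Δv₁ = v_p − v_c1 = 14220 m/s.
At r₂: circular v_c2 = √(μ/r₂) = 10810 m/s; transfer-apojove v_a = √[μ(2/r₂ − 1/a_t)] = 4069 m/s.
Δv₂ = v_c2 − v_a = 6742 m/s.
Total Δv = Δv₁ + Δv₂ = 20960 m/s = 20.96 km/s.

Δv_total ≈ 21.0 km/s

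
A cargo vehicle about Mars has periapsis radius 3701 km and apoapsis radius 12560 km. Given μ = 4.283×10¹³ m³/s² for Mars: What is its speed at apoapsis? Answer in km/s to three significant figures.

v ≈ 1.25 km/s

Semi-major axis a = (r_p + r_a)/2 = 8130.5 km = 8.130×10⁶ m.
Vis-viva: v² = μ(2/r − 1/a) = 4.283×10¹³ × (1.592×10⁻⁷ − 1.230×10⁻⁷) = 1.552×10⁶ m²/s².
v = 1246 m/s = 1.246 km/s.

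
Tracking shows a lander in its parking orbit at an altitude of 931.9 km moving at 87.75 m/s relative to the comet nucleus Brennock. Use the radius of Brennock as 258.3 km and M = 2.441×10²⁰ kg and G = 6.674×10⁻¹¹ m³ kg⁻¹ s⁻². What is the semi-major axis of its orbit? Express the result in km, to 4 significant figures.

μ = GM = 6.674×10⁻¹¹ × 2.441×10²⁰ = 1.629×10¹⁰ m³/s².
r = 258.3 + 931.9 = 1190.2 km = 1.190×10⁶ m.
Specific orbital energy ε = v²/2 − μ/r = (87.75)²/2 − 1.629×10¹⁰/1.190×10⁶ = -9.838×10³ J/kg.
Since ε = −μ/(2a), a = −μ/(2ε) = 8.280×10⁵ m = 827.99 km.

a ≈ 828.0 km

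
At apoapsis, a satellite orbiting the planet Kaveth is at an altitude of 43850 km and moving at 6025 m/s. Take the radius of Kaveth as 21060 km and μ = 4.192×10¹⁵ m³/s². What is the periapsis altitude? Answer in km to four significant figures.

periapsis altitude ≈ 4314 km

r_a = 21060 + 43850 = 64910 km = 6.491×10⁷ m.
Specific energy ε = v²/2 − μ/r = -4.643×10⁷ J/kg, so a = −μ/(2ε) = 4.514×10⁷ m.
The apsides satisfy r_p + r_a = 2a, so the periapsis radius is 2a − r_a = 2.537×10⁷ m = 25374 km.
Periapsis altitude = 25374 − 21060 = 4313.7 km.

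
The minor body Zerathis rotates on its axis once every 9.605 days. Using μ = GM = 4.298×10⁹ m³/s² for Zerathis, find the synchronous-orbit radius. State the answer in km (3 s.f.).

T = 9.605 days = 8.299×10⁵ s.
A synchronous orbit has period T, so by Kepler's third law a = (μT²/4π²)^(1/3).
μT²/4π² = 4.298×10⁹ × (8.299×10⁵)² / 39.48 = 7.498×10¹⁹ m³.
a = 4.217×10⁶ m = 4216.7 km.

r_sync ≈ 4220 km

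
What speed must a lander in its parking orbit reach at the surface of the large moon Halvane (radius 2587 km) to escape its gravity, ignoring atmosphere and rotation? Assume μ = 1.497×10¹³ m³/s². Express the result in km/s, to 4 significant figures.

v_esc ≈ 3.402 km/s

r = R = 2.587×10⁶ m.
Escape speed v_esc = √(2μ/r) = √(2 × 1.497×10¹³ / 2.587×10⁶) = √(1.157×10⁷) = 3402 m/s.
= 3.402 km/s.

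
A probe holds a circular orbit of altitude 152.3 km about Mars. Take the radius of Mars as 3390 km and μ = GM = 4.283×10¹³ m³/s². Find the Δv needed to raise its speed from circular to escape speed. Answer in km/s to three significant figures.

Δv ≈ 1.44 km/s

r = 3390 + 152.3 = 3542.3 km = 3.5423×10⁶ m.
Circular speed v_c = √(μ/r) = 3477 m/s.
Escape speed v_esc = √(2μ/r) = √2 × v_c = 4918 m/s.
Δv = v_esc − v_c = 1440 m/s = 1.440 km/s.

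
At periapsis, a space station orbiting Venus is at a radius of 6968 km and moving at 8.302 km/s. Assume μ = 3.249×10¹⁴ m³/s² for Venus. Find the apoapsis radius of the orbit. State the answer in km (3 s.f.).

r_p = 6.968×10⁶ m.
Specific energy ε = v²/2 − μ/r = -1.217×10⁷ J/kg, so a = −μ/(2ε) = 1.335×10⁷ m.
The apsides satisfy r_p + r_a = 2a, so the apoapsis radius is 2a − r_p = 1.974×10⁷ m = 19738 km.

apoapsis radius ≈ 19700 km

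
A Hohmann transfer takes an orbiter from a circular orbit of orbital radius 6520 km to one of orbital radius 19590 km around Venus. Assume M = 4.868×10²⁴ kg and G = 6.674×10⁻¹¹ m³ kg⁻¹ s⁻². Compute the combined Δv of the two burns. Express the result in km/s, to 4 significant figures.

μ = GM = 6.674×10⁻¹¹ × 4.868×10²⁴ = 3.249×10¹⁴ m³/s².
r₁ = 6520 km = 6.520×10⁶ m.
r₂ = 19590 km = 1.959×10⁷ m.
Transfer ellipse a_t = (r₁ + r₂)/2 = 1.306×10⁷ m.
At r₁: circular v_c1 = √(μ/r₁) = 7059 m/s; transfer-periapsis v_p = √[μ(2/r₁ − 1/a_t)] = 8647 m/s.
Δv₁ = v_p − v_c1 = 1588 m/s.
At r₂: circular v_c2 = √(μ/r₂) = 4072 m/s; transfer-apoapsis v_a = √[μ(2/r₂ − 1/a_t)] = 2878 m/s.
Δv₂ = v_c2 − v_a = 1194 m/s.
Total Δv = Δv₁ + Δv₂ = 2783 m/s = 2.783 km/s.

Δv_total ≈ 2.783 km/s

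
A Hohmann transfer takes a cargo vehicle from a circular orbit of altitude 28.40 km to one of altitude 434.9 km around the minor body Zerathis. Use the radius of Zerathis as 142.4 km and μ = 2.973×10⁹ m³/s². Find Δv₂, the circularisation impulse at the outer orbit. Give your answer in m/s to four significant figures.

r₁ = 142.4 + 28.40 = 170.80 km = 1.7080×10⁵ m.
r₂ = 142.4 + 434.9 = 577.30 km = 5.7730×10⁵ m.
Transfer ellipse a_t = (r₁ + r₂)/2 = 3.740×10⁵ m.
At r₁: circular v_c1 = √(μ/r₁) = 131.9 m/s; transfer-periapsis v_p = √[μ(2/r₁ − 1/a_t)] = 163.9 m/s.
At r₂: circular v_c2 = √(μ/r₂) = 71.76 m/s; transfer-apoapsis v_a = √[μ(2/r₂ − 1/a_t)] = 48.49 m/s.
Δv₂ = v_c2 − v_a = 23.27 m/s.

Δv ≈ 23.27 m/s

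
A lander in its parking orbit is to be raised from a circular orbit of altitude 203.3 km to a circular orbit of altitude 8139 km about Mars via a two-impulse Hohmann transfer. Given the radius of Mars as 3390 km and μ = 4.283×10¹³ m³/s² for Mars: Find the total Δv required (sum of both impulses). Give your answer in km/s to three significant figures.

Δv_total ≈ 1.41 km/s

r₁ = 3390 + 203.3 = 3593.3 km = 3.5933×10⁶ m.
r₂ = 3390 + 8139 = 11529 km = 1.1529×10⁷ m.
Transfer ellipse a_t = (r₁ + r₂)/2 = 7.561×10⁶ m.
At r₁: circular v_c1 = √(μ/r₁) = 3452 m/s; transfer-periapsis v_p = √[μ(2/r₁ − 1/a_t)] = 4263 m/s.
Δv₁ = v_p − v_c1 = 810.7 m/s.
At r₂: circular v_c2 = √(μ/r₂) = 1927 m/s; transfer-apoapsis v_a = √[μ(2/r₂ − 1/a_t)] = 1329 m/s.
Δv₂ = v_c2 − v_a = 598.7 m/s.
Total Δv = Δv₁ + Δv₂ = 1409 m/s = 1.409 km/s.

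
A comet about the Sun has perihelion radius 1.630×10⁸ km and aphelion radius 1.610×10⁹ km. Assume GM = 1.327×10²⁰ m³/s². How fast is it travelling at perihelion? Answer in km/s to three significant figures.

v ≈ 38.5 km/s

Semi-major axis a = (r_p + r_a)/2 = 8.8650×10⁸ km = 8.865×10¹¹ m.
Vis-viva: v² = μ(2/r − 1/a) = 1.327×10²⁰ × (1.227×10⁻¹¹ − 1.128×10⁻¹²) = 1.479×10⁹ m²/s².
v = 38450 m/s = 38.45 km/s.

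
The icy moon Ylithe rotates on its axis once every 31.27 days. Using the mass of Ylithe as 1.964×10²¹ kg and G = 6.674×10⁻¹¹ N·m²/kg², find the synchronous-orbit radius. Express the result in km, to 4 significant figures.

r_sync ≈ 28940 km

μ = GM = 6.674×10⁻¹¹ × 1.964×10²¹ = 1.311×10¹¹ m³/s².
T = 31.27 days = 2.702×10⁶ s.
A synchronous orbit has period T, so by Kepler's third law a = (μT²/4π²)^(1/3).
μT²/4π² = 1.311×10¹¹ × (2.702×10⁶)² / 39.48 = 2.424×10²² m³.
a = 2.894×10⁷ m = 28939 km.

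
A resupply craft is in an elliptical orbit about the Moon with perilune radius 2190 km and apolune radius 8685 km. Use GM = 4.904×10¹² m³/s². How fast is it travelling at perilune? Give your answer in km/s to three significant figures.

v ≈ 1.89 km/s

Semi-major axis a = (r_p + r_a)/2 = 5437.5 km = 5.438×10⁶ m.
Vis-viva: v² = μ(2/r − 1/a) = 4.904×10¹² × (9.132×10⁻⁷ − 1.839×10⁻⁷) = 3.577×10⁶ m²/s².
v = 1891 m/s = 1.891 km/s.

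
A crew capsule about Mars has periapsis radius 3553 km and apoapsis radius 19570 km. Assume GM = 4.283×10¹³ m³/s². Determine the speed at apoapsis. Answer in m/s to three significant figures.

v ≈ 820 m/s

Semi-major axis a = (r_p + r_a)/2 = 11562 km = 1.156×10⁷ m.
Vis-viva: v² = μ(2/r − 1/a) = 4.283×10¹³ × (1.022×10⁻⁷ − 8.649×10⁻⁸) = 6.726×10⁵ m²/s².
v = 820.1 m/s.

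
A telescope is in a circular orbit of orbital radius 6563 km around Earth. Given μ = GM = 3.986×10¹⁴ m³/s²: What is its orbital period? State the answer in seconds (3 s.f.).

T ≈ 5290 seconds

r = 6563 km = 6.563×10⁶ m.
Kepler's third law: T = 2π√(r³/μ) = 2π√((6.563×10⁶)³ / 3.986×10¹⁴).
r³/μ = 7.092×10⁵ s², so T = 2π × 8.421×10² = 5.291×10³ s.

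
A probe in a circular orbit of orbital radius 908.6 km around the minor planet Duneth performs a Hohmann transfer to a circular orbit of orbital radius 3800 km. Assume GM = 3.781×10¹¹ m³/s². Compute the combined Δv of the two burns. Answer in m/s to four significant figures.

Δv_total ≈ 293.9 m/s

r₁ = 908.6 km = 9.086×10⁵ m.
r₂ = 3800 km = 3.800×10⁶ m.
Transfer ellipse a_t = (r₁ + r₂)/2 = 2.354×10⁶ m.
At r₁: circular v_c1 = √(μ/r₁) = 645.1 m/s; transfer-periapsis v_p = √[μ(2/r₁ − 1/a_t)] = 819.6 m/s.
Δv₁ = v_p − v_c1 = 174.5 m/s.
At r₂: circular v_c2 = √(μ/r₂) = 315.4 m/s; transfer-apoapsis v_a = √[μ(2/r₂ − 1/a_t)] = 196.0 m/s.
Δv₂ = v_c2 − v_a = 119.5 m/s.
Total Δv = Δv₁ + Δv₂ = 293.9 m/s.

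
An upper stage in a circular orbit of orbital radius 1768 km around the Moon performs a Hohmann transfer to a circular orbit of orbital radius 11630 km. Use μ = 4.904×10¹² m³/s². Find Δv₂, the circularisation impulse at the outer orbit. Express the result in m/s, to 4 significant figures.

r₁ = 1768 km = 1.768×10⁶ m.
r₂ = 11630 km = 1.163×10⁷ m.
Transfer ellipse a_t = (r₁ + r₂)/2 = 6.699×10⁶ m.
At r₁: circular v_c1 = √(μ/r₁) = 1665 m/s; transfer-perilune v_p = √[μ(2/r₁ − 1/a_t)] = 2194 m/s.
At r₂: circular v_c2 = √(μ/r₂) = 649.4 m/s; transfer-apolune v_a = √[μ(2/r₂ − 1/a_t)] = 333.6 m/s.
Δv₂ = v_c2 − v_a = 315.8 m/s.

Δv ≈ 315.8 m/s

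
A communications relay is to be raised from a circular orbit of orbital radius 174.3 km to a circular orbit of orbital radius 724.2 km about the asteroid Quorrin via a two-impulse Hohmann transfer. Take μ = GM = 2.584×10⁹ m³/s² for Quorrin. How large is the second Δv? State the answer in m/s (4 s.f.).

r₁ = 174.3 km = 1.743×10⁵ m.
r₂ = 724.2 km = 7.242×10⁵ m.
Transfer ellipse a_t = (r₁ + r₂)/2 = 4.492×10⁵ m.
At r₁: circular v_c1 = √(μ/r₁) = 121.8 m/s; transfer-periapsis v_p = √[μ(2/r₁ − 1/a_t)] = 154.6 m/s.
At r₂: circular v_c2 = √(μ/r₂) = 59.73 m/s; transfer-apoapsis v_a = √[μ(2/r₂ − 1/a_t)] = 37.21 m/s.
Δv₂ = v_c2 − v_a = 22.53 m/s.

Δv ≈ 22.53 m/s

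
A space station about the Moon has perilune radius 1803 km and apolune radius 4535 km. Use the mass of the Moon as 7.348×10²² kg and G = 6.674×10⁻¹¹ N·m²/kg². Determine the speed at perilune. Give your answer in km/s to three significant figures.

μ = GM = 6.674×10⁻¹¹ × 7.348×10²² = 4.904×10¹² m³/s².
Semi-major axis a = (r_p + r_a)/2 = 3169.0 km = 3.169×10⁶ m.
Vis-viva: v² = μ(2/r − 1/a) = 4.904×10¹² × (1.109×10⁻⁶ − 3.156×10⁻⁷) = 3.892×10⁶ m²/s².
v = 1973 m/s = 1.973 km/s.

v ≈ 1.97 km/s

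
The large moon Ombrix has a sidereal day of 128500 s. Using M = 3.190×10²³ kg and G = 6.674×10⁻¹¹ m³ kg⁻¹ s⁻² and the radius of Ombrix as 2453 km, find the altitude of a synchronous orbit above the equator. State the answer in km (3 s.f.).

μ = GM = 6.674×10⁻¹¹ × 3.190×10²³ = 2.129×10¹³ m³/s².
A synchronous orbit has period T, so by Kepler's third law a = (μT²/4π²)^(1/3).
μT²/4π² = 2.129×10¹³ × (1.285×10⁵)² / 39.48 = 8.905×10²¹ m³.
a = 2.073×10⁷ m = 20727 km.
Altitude h = a − R = 20727 − 2453 = 18274 km.

h_sync ≈ 18300 km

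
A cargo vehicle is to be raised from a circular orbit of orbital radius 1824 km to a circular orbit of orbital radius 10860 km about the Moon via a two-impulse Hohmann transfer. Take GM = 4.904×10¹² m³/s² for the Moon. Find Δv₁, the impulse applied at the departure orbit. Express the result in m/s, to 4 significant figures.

Δv ≈ 506.0 m/s

r₁ = 1824 km = 1.824×10⁶ m.
r₂ = 10860 km = 1.086×10⁷ m.
Transfer ellipse a_t = (r₁ + r₂)/2 = 6.342×10⁶ m.
At r₁: circular v_c1 = √(μ/r₁) = 1640 m/s; transfer-perilune v_p = √[μ(2/r₁ − 1/a_t)] = 2146 m/s.
Δv₁ = v_p − v_c1 = 506.0 m/s.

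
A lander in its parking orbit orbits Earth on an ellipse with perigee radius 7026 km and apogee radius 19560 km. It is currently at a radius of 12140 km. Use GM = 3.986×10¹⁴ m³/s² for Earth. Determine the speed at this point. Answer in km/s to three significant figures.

v ≈ 5.97 km/s

Semi-major axis a = (r_p + r_a)/2 = 13293 km = 1.329×10⁷ m.
Vis-viva: v² = μ(2/r − 1/a) = 3.986×10¹⁴ × (1.647×10⁻⁷ − 7.523×10⁻⁸) = 3.568×10⁷ m²/s².
v = 5973 m/s = 5.973 km/s.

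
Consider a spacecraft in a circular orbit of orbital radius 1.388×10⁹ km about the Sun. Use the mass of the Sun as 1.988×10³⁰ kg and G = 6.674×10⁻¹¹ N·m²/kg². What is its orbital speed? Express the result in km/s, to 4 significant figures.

v ≈ 9.777 km/s

μ = GM = 6.674×10⁻¹¹ × 1.988×10³⁰ = 1.327×10²⁰ m³/s².
r = 1.388×10⁹ km = 1.388×10¹² m.
For a circular orbit v = √(μ/r) = √(1.327×10²⁰ / 1.388×10¹²) = √(9.559×10⁷) = 9777 m/s.
That is 9.777 km/s.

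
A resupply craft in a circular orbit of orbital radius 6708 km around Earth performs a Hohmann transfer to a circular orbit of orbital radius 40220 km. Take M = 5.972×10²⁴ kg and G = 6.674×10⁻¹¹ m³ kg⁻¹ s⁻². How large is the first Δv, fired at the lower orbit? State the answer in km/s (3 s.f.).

μ = GM = 6.674×10⁻¹¹ × 5.972×10²⁴ = 3.986×10¹⁴ m³/s².
r₁ = 6708 km = 6.708×10⁶ m.
r₂ = 40220 km = 4.022×10⁷ m.
Transfer ellipse a_t = (r₁ + r₂)/2 = 2.346×10⁷ m.
At r₁: circular v_c1 = √(μ/r₁) = 7708 m/s; transfer-perigee v_p = √[μ(2/r₁ − 1/a_t)] = 10090 m/s.
Δv₁ = v_p − v_c1 = 2384 m/s.
= 2.384 km/s.

Δv ≈ 2.38 km/s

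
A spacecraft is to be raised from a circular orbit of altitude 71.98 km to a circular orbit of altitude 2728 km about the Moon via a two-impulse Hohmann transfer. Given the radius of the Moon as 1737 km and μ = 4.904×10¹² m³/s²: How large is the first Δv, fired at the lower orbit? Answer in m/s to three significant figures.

r₁ = 1737 + 71.98 = 1809.0 km = 1.8090×10⁶ m.
r₂ = 1737 + 2728 = 4465.0 km = 4.4650×10⁶ m.
Transfer ellipse a_t = (r₁ + r₂)/2 = 3.137×10⁶ m.
At r₁: circular v_c1 = √(μ/r₁) = 1646 m/s; transfer-perilune v_p = √[μ(2/r₁ − 1/a_t)] = 1964 m/s.
Δv₁ = v_p − v_c1 = 317.8 m/s.

Δv ≈ 318 m/s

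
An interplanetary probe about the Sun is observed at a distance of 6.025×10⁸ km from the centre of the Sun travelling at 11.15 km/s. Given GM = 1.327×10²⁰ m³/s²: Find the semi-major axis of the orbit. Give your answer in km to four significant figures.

r = 6.025×10¹¹ m.
Specific orbital energy ε = v²/2 − μ/r = (11150)²/2 − 1.327×10²⁰/6.025×10¹¹ = -1.581×10⁸ J/kg.
Since ε = −μ/(2a), a = −μ/(2ε) = 4.197×10¹¹ m = 4.1970×10⁸ km.

a ≈ 4.197×10⁸ km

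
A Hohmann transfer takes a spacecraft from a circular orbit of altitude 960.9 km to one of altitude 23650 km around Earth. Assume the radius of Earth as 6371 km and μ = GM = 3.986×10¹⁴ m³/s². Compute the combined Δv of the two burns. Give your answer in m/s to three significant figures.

r₁ = 6371 + 960.9 = 7331.9 km = 7.3319×10⁶ m.
r₂ = 6371 + 23650 = 30021 km = 3.0021×10⁷ m.
Transfer ellipse a_t = (r₁ + r₂)/2 = 1.868×10⁷ m.
At r₁: circular v_c1 = √(μ/r₁) = 7373 m/s; transfer-perigee v_p = √[μ(2/r₁ − 1/a_t)] = 9348 m/s.
Δv₁ = v_p − v_c1 = 1975 m/s.
At r₂: circular v_c2 = √(μ/r₂) = 3644 m/s; transfer-apogee v_a = √[μ(2/r₂ − 1/a_t)] = 2283 m/s.
Δv₂ = v_c2 − v_a = 1361 m/s.
Total Δv = Δv₁ + Δv₂ = 3336 m/s.

Δv_total ≈ 3340 m/s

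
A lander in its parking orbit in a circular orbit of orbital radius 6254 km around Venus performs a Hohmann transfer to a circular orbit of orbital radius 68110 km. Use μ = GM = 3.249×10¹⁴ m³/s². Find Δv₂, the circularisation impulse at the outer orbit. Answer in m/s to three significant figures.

Δv ≈ 1290 m/s

r₁ = 6254 km = 6.254×10⁶ m.
r₂ = 68110 km = 6.811×10⁷ m.
Transfer ellipse a_t = (r₁ + r₂)/2 = 3.718×10⁷ m.
At r₁: circular v_c1 = √(μ/r₁) = 7208 m/s; transfer-periapsis v_p = √[μ(2/r₁ − 1/a_t)] = 9755 m/s.
At r₂: circular v_c2 = √(μ/r₂) = 2184 m/s; transfer-apoapsis v_a = √[μ(2/r₂ − 1/a_t)] = 895.7 m/s.
Δv₂ = v_c2 − v_a = 1288 m/s.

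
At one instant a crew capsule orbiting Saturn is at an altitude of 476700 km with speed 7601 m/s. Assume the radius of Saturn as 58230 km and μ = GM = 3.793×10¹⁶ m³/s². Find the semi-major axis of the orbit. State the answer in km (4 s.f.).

r = 58230 + 476700 = 5.3493×10⁵ km = 5.349×10⁸ m.
Vis-viva rearranged: 1/a = 2/r − v²/μ = 3.739×10⁻⁹ − 1.523×10⁻⁹ = 2.216×10⁻⁹ m⁻¹.
a = 4.513×10⁸ m = 4.5134×10⁵ km.

a ≈ 4.513×10⁵ km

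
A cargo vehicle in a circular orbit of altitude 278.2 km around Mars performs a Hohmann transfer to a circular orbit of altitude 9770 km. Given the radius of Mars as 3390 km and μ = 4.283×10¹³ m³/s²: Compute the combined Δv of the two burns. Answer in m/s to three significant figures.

Δv_total ≈ 1470 m/s

r₁ = 3390 + 278.2 = 3668.2 km = 3.6682×10⁶ m.
r₂ = 3390 + 9770 = 13160 km = 1.3160×10⁷ m.
Transfer ellipse a_t = (r₁ + r₂)/2 = 8.414×10⁶ m.
At r₁: circular v_c1 = √(μ/r₁) = 3417 m/s; transfer-periapsis v_p = √[μ(2/r₁ − 1/a_t)] = 4273 m/s.
Δv₁ = v_p − v_c1 = 856.4 m/s.
At r₂: circular v_c2 = √(μ/r₂) = 1804 m/s; transfer-apoapsis v_a = √[μ(2/r₂ − 1/a_t)] = 1191 m/s.
Δv₂ = v_c2 − v_a = 612.9 m/s.
Total Δv = Δv₁ + Δv₂ = 1469 m/s.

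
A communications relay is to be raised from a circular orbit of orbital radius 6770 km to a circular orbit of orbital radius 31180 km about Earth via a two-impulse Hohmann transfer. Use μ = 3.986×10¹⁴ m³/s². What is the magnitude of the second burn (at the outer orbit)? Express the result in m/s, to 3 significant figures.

Δv ≈ 1440 m/s

r₁ = 6770 km = 6.770×10⁶ m.
r₂ = 31180 km = 3.118×10⁷ m.
Transfer ellipse a_t = (r₁ + r₂)/2 = 1.898×10⁷ m.
At r₁: circular v_c1 = √(μ/r₁) = 7673 m/s; transfer-perigee v_p = √[μ(2/r₁ − 1/a_t)] = 9836 m/s.
At r₂: circular v_c2 = √(μ/r₂) = 3575 m/s; transfer-apogee v_a = √[μ(2/r₂ − 1/a_t)] = 2136 m/s.
Δv₂ = v_c2 − v_a = 1440 m/s.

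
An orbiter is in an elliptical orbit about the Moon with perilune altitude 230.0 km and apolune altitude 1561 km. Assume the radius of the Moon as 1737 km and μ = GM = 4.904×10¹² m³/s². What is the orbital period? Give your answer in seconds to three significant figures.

r_p = 1737 + 230.0 = 1967.0 km = 1.9670×10⁶ m.
r_a = 1737 + 1561 = 3298.0 km = 3.2980×10⁶ m.
Semi-major axis a = (r_p + r_a)/2 = (1967.0 + 3298.0)/2 = 2632.5 km = 2.632×10⁶ m.
By Kepler's third law T = 2π√(a³/μ) = 2π × 1.929×10³ = 1.212×10⁴ s.

T ≈ 12100 seconds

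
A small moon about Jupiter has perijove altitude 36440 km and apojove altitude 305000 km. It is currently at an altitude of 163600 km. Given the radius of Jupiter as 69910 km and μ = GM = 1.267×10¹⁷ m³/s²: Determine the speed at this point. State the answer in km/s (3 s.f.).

r_p = 69910 + 36440 = 106350 km = 1.0635×10⁸ m.
r_a = 69910 + 305000 = 374910 km = 3.7491×10⁸ m.
r = 69910 + 163600 = 2.3351×10⁵ km = 2.335×10⁸ m.
Semi-major axis a = (r_p + r_a)/2 = 2.4063×10⁵ km = 2.406×10⁸ m.
Vis-viva: v² = μ(2/r − 1/a) = 1.267×10¹⁷ × (8.565×10⁻⁹ − 4.156×10⁻⁹) = 5.586×10⁸ m²/s².
v = 23640 m/s = 23.64 km/s.

v ≈ 23.6 km/s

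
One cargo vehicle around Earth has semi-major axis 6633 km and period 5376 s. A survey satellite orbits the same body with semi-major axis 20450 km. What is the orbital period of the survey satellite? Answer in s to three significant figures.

Kepler's third law: T² ∝ a³, so T₂ = T₁ (a₂/a₁)^(3/2).
a₂/a₁ = 3.083, (a₂/a₁)^(3/2) = 5.413.
T₂ = 5376 × 5.413 = 29100 s.

T₂ ≈ 29100 s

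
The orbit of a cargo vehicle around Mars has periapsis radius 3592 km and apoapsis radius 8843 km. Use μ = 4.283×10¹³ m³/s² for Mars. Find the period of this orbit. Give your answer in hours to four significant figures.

Semi-major axis a = (r_p + r_a)/2 = (3592.0 + 8843.0)/2 = 6217.5 km = 6.218×10⁶ m.
By Kepler's third law T = 2π√(a³/μ) = 2π × 2.369×10³ = 1.488×10⁴ s.
= 4.135 hours.

T ≈ 4.135 hours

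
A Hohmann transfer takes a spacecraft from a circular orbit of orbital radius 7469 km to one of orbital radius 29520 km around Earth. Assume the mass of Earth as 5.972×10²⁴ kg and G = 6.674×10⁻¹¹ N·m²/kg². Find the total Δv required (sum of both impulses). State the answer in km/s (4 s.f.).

μ = GM = 6.674×10⁻¹¹ × 5.972×10²⁴ = 3.986×10¹⁴ m³/s².
r₁ = 7469 km = 7.469×10⁶ m.
r₂ = 29520 km = 2.952×10⁷ m.
Transfer ellipse a_t = (r₁ + r₂)/2 = 1.849×10⁷ m.
At r₁: circular v_c1 = √(μ/r₁) = 7305 m/s; transfer-perigee v_p = √[μ(2/r₁ − 1/a_t)] = 9229 m/s.
Δv₁ = v_p − v_c1 = 1924 m/s.
At r₂: circular v_c2 = √(μ/r₂) = 3674 m/s; transfer-apogee v_a = √[μ(2/r₂ − 1/a_t)] = 2335 m/s.
Δv₂ = v_c2 − v_a = 1339 m/s.
Total Δv = Δv₁ + Δv₂ = 3263 m/s = 3.263 km/s.

Δv_total ≈ 3.263 km/s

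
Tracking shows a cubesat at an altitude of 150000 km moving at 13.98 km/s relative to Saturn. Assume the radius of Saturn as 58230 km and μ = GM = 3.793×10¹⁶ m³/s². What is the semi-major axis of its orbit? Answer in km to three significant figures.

a ≈ 2.25×10⁵ km

r = 58230 + 150000 = 2.0823×10⁵ km = 2.082×10⁸ m.
Specific orbital energy ε = v²/2 − μ/r = (13980)²/2 − 3.793×10¹⁶/2.082×10⁸ = -8.443×10⁷ J/kg.
Since ε = −μ/(2a), a = −μ/(2ε) = 2.246×10⁸ m = 2.2461×10⁵ km.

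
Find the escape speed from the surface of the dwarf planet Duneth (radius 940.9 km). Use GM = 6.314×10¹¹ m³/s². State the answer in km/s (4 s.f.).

v_esc ≈ 1.158 km/s

r = R = 9.409×10⁵ m.
Escape speed v_esc = √(2μ/r) = √(2 × 6.314×10¹¹ / 9.409×10⁵) = √(1.342×10⁶) = 1158 m/s.
= 1.158 km/s.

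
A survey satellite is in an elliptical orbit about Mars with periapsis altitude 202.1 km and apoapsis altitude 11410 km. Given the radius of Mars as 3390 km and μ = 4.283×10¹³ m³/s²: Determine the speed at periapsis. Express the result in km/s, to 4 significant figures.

v ≈ 4.381 km/s

r_p = 3390 + 202.1 = 3592.1 km = 3.5921×10⁶ m.
r_a = 3390 + 11410 = 14800 km = 1.4800×10⁷ m.
Semi-major axis a = (r_p + r_a)/2 = 9196.0 km = 9.196×10⁶ m.
Vis-viva: v² = μ(2/r − 1/a) = 4.283×10¹³ × (5.568×10⁻⁷ − 1.087×10⁻⁷) = 1.919×10⁷ m²/s².
v = 4381 m/s = 4.381 km/s.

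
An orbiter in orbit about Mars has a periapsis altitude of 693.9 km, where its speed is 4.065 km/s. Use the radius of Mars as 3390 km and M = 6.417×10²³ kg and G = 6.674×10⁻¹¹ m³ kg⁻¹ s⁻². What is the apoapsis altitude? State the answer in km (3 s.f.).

apoapsis altitude ≈ 11800 km

μ = GM = 6.674×10⁻¹¹ × 6.417×10²³ = 4.283×10¹³ m³/s².
r_p = 3390 + 693.9 = 4083.9 km = 4.084×10⁶ m.
Specific energy ε = v²/2 − μ/r = -2.225×10⁶ J/kg, so a = −μ/(2ε) = 9.625×10⁶ m.
The apsides satisfy r_p + r_a = 2a, so the apoapsis radius is 2a − r_p = 1.517×10⁷ m = 15167 km.
Apoapsis altitude = 15167 − 3390 = 11777 km.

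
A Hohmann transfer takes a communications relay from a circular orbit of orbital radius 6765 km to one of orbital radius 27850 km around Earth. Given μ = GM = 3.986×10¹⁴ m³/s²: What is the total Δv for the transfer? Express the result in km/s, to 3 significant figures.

r₁ = 6765 km = 6.765×10⁶ m.
r₂ = 27850 km = 2.785×10⁷ m.
Transfer ellipse a_t = (r₁ + r₂)/2 = 1.731×10⁷ m.
At r₁: circular v_c1 = √(μ/r₁) = 7676 m/s; transfer-perigee v_p = √[μ(2/r₁ − 1/a_t)] = 9737 m/s.
Δv₁ = v_p − v_c1 = 2061 m/s.
At r₂: circular v_c2 = √(μ/r₂) = 3783 m/s; transfer-apogee v_a = √[μ(2/r₂ − 1/a_t)] = 2365 m/s.
Δv₂ = v_c2 − v_a = 1418 m/s.
Total Δv = Δv₁ + Δv₂ = 3479 m/s = 3.479 km/s.

Δv_total ≈ 3.48 km/s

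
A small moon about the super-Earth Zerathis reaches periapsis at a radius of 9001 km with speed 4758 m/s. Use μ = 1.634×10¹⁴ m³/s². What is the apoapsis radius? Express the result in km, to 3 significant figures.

r_p = 9.001×10⁶ m.
Specific energy ε = v²/2 − μ/r = -6.834×10⁶ J/kg, so a = −μ/(2ε) = 1.195×10⁷ m.
The apsides satisfy r_p + r_a = 2a, so the apoapsis radius is 2a − r_p = 1.491×10⁷ m = 14908 km.

apoapsis radius ≈ 14900 km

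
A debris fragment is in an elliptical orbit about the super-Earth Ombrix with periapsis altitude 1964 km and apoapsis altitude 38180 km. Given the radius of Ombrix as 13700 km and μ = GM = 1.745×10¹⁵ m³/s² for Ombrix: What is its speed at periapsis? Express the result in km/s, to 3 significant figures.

r_p = 13700 + 1964 = 15664 km = 1.5664×10⁷ m.
r_a = 13700 + 38180 = 51880 km = 5.1880×10⁷ m.
Semi-major axis a = (r_p + r_a)/2 = 33772 km = 3.377×10⁷ m.
Vis-viva: v² = μ(2/r − 1/a) = 1.745×10¹⁵ × (1.277×10⁻⁷ − 2.961×10⁻⁸) = 1.711×10⁸ m²/s².
v = 13080 m/s = 13.08 km/s.

v ≈ 13.1 km/s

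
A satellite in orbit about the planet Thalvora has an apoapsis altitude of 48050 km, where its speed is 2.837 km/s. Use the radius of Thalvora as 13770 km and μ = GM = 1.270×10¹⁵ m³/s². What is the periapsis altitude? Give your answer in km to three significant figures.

r_a = 13770 + 48050 = 61820 km = 6.182×10⁷ m.
Specific energy ε = v²/2 − μ/r = -1.652×10⁷ J/kg, so a = −μ/(2ε) = 3.844×10⁷ m.
The apsides satisfy r_p + r_a = 2a, so the periapsis radius is 2a − r_a = 1.506×10⁷ m = 15060 km.
Periapsis altitude = 15060 − 13770 = 1290.1 km.

periapsis altitude ≈ 1290 km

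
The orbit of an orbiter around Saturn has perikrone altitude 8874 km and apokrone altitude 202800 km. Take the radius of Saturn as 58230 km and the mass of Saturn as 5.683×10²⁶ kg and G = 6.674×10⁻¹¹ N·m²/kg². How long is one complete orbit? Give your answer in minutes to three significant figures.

μ = GM = 6.674×10⁻¹¹ × 5.683×10²⁶ = 3.793×10¹⁶ m³/s².
r_p = 58230 + 8874 = 67104 km = 6.7104×10⁷ m.
r_a = 58230 + 202800 = 261030 km = 2.6103×10⁸ m.
Semi-major axis a = (r_p + r_a)/2 = (67104 + 2.6103×10⁵)/2 = 1.6407×10⁵ km = 1.641×10⁸ m.
By Kepler's third law T = 2π√(a³/μ) = 2π × 1.079×10⁴ = 6.780×10⁴ s.
= 1130 minutes.

T ≈ 1130 minutes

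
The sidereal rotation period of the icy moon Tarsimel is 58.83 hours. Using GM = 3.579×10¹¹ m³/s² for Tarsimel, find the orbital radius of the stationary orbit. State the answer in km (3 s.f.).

T = 58.83 hours = 2.118×10⁵ s.
A synchronous orbit has period T, so by Kepler's third law a = (μT²/4π²)^(1/3).
μT²/4π² = 3.579×10¹¹ × (2.118×10⁵)² / 39.48 = 4.066×10²⁰ m³.
a = 7.409×10⁶ m = 7408.6 km.

r_sync ≈ 7410 km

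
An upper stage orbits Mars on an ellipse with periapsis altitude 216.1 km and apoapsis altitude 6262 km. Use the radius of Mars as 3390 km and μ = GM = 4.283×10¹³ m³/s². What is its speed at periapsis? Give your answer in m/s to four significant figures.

v ≈ 4159 m/s

r_p = 3390 + 216.1 = 3606.1 km = 3.6061×10⁶ m.
r_a = 3390 + 6262 = 9652.0 km = 9.6520×10⁶ m.
Semi-major axis a = (r_p + r_a)/2 = 6629.1 km = 6.629×10⁶ m.
Vis-viva: v² = μ(2/r − 1/a) = 4.283×10¹³ × (5.546×10⁻⁷ − 1.509×10⁻⁷) = 1.729×10⁷ m²/s².
v = 4159 m/s.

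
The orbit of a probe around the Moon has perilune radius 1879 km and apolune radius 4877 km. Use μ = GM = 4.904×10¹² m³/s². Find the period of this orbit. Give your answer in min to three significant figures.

Semi-major axis a = (r_p + r_a)/2 = (1879.0 + 4877.0)/2 = 3378.0 km = 3.378×10⁶ m.
By Kepler's third law T = 2π√(a³/μ) = 2π × 2.804×10³ = 1.762×10⁴ s.
= 293.6 min.

T ≈ 294 min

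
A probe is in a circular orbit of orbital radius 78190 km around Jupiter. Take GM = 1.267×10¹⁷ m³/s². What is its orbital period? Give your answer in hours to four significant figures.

T ≈ 3.390 hours

r = 78190 km = 7.819×10⁷ m.
Kepler's third law: T = 2π√(r³/μ) = 2π√((7.819×10⁷)³ / 1.267×10¹⁷).
r³/μ = 3.773×10⁶ s², so T = 2π × 1.942×10³ = 1.220×10⁴ s.
Converting: 1.220×10⁴ s ÷ 3600 = 3.390 hours.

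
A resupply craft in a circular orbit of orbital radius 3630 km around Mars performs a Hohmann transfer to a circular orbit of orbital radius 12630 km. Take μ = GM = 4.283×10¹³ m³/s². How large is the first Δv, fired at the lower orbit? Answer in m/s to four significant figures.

Δv ≈ 846.4 m/s

r₁ = 3630 km = 3.630×10⁶ m.
r₂ = 12630 km = 1.263×10⁷ m.
Transfer ellipse a_t = (r₁ + r₂)/2 = 8.130×10⁶ m.
At r₁: circular v_c1 = √(μ/r₁) = 3435 m/s; transfer-periapsis v_p = √[μ(2/r₁ − 1/a_t)] = 4281 m/s.
Δv₁ = v_p − v_c1 = 846.4 m/s.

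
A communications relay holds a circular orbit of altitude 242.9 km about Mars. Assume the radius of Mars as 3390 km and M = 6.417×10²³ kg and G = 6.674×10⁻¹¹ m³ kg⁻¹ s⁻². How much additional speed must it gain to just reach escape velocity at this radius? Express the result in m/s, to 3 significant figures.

Δv ≈ 1420 m/s

μ = GM = 6.674×10⁻¹¹ × 6.417×10²³ = 4.283×10¹³ m³/s².
r = 3390 + 242.9 = 3632.9 km = 3.6329×10⁶ m.
Circular speed v_c = √(μ/r) = 3433 m/s.
Escape speed v_esc = √(2μ/r) = √2 × v_c = 4856 m/s.
Δv = v_esc − v_c = 1422 m/s.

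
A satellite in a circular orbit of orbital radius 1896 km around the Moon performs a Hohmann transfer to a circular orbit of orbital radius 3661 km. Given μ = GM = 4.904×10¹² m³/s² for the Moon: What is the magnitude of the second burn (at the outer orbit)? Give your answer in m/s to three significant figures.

r₁ = 1896 km = 1.896×10⁶ m.
r₂ = 3661 km = 3.661×10⁶ m.
Transfer ellipse a_t = (r₁ + r₂)/2 = 2.778×10⁶ m.
At r₁: circular v_c1 = √(μ/r₁) = 1608 m/s; transfer-perilune v_p = √[μ(2/r₁ − 1/a_t)] = 1846 m/s.
At r₂: circular v_c2 = √(μ/r₂) = 1157 m/s; transfer-apolune v_a = √[μ(2/r₂ − 1/a_t)] = 956.1 m/s.
Δv₂ = v_c2 − v_a = 201.3 m/s.

Δv ≈ 201 m/s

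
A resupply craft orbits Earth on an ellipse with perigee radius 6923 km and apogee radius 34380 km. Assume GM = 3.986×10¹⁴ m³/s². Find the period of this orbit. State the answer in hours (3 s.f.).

Semi-major axis a = (r_p + r_a)/2 = (6923.0 + 34380)/2 = 20652 km = 2.065×10⁷ m.
By Kepler's third law T = 2π√(a³/μ) = 2π × 4.701×10³ = 2.954×10⁴ s.
= 8.204 hours.

T ≈ 8.20 hours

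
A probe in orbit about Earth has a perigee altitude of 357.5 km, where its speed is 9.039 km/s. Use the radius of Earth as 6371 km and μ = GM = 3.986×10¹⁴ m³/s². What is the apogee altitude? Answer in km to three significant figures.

apogee altitude ≈ 8580 km

r_p = 6371 + 357.5 = 6728.5 km = 6.728×10⁶ m.
Specific energy ε = v²/2 − μ/r = -1.839×10⁷ J/kg, so a = −μ/(2ε) = 1.084×10⁷ m.
The apsides satisfy r_p + r_a = 2a, so the apogee radius is 2a − r_p = 1.495×10⁷ m = 14948 km.
Apogee altitude = 14948 − 6371 = 8576.8 km.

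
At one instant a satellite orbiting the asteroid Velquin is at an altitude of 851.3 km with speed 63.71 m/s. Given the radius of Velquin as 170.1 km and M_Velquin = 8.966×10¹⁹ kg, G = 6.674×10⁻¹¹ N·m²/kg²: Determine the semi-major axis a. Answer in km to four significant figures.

μ = GM = 6.674×10⁻¹¹ × 8.966×10¹⁹ = 5.984×10⁹ m³/s².
r = 170.1 + 851.3 = 1021.4 km = 1.021×10⁶ m.
Specific orbital energy ε = v²/2 − μ/r = (63.71)²/2 − 5.984×10⁹/1.021×10⁶ = -3.829×10³ J/kg.
Since ε = −μ/(2a), a = −μ/(2ε) = 7.814×10⁵ m = 781.38 km.

a ≈ 781.4 km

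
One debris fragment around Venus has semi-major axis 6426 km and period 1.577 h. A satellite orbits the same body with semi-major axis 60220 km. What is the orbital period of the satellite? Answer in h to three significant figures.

Kepler's third law: T² ∝ a³, so T₂ = T₁ (a₂/a₁)^(3/2).
a₂/a₁ = 9.371, (a₂/a₁)^(3/2) = 28.69.
T₂ = 1.577 × 28.69 = 45.24 h.

T₂ ≈ 45.2 h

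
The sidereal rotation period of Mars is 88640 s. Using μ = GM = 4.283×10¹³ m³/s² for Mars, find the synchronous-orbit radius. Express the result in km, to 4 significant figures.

A synchronous orbit has period T, so by Kepler's third law a = (μT²/4π²)^(1/3).
μT²/4π² = 4.283×10¹³ × (8.864×10⁴)² / 39.48 = 8.524×10²¹ m³.
a = 2.043×10⁷ m = 20428 km.

r_sync ≈ 20430 km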